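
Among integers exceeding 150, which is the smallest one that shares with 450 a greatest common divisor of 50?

200

450 = 50·9. Any x with gcd(x, 450) = 50 is a multiple of 50, say 50s, with s coprime to 9.
Need s > 150/50, so s ≥ 4. First s ≥ 4 with gcd(s, 9) = 1 is s = 4. Thus x = 50·4 = 200.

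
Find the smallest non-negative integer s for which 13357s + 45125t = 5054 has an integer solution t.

122

Euclid: 45125 = 3·13357 + 5054; 13357 = 2·5054 + 3249; 5054 = 1·3249 + 1805; 3249 = 1·1805 + 1444; 1805 = 1·1444 + 361; 1444 = 4·361 + 0 → gcd = 361; 5054 = 361·14.
Back-substitution yields 13357·(-27) + 45125·(8) = 361, so one solution is s = -27·14 = -378, t = 8·14 = 112.
Solutions in s differ by 45125/361 = 125; the one in [0, 125) is -378 mod 125 = 122.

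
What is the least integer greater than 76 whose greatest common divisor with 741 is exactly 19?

Multiples of 19 above 76: 19·5, 19·6, … . Need the cofactor coprime to 741/19 = 39.
Checking s = 5, 6, … the first with gcd(s, 39) = 1 is s = 5, giving 95.

95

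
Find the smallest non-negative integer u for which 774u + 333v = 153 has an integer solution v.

gcd(774, 333) = 9 (Euclid: 774 = 2·333 + 108; 333 = 3·108 + 9; 108 = 12·9 + 0), and 9 | 153.
Extended Euclid: 774·(-3) + 333·(7) = 9. Scale by 17: u₀ = -51.
General solution u = u₀ + 37t; reducing mod 37 gives u = 23 (and v = -53).

23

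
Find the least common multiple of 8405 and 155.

8405 = 5 · 41²; 155 = 5 · 31
max exponents: 5 · 31 · 41² = 260555

260555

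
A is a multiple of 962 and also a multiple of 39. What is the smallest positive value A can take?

gcd first: 962 = 24·39 + 26; 39 = 1·26 + 13; 26 = 2·13 + 0 → gcd = 13
lcm = 962·39/gcd = 37518/13 = 2886

2886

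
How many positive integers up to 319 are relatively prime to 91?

Prime factors of 91: 7, 13. Count integers ≤ 319 divisible by none of them.
By inclusion–exclusion: 319 − ⌊319/7⌋ − ⌊319/13⌋ + ⌊319/91⌋ = 253.

253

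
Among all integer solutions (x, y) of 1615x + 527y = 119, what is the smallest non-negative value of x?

19

Reduce mod 527: 1615x ≡ 119 (mod 527). With g = gcd(1615, 527) = 17 dividing 119, divide through: 95x ≡ 7 (mod 31).
Since gcd(95, 31) = 1, x ≡ 7·(95)⁻¹ ≡ 19 (mod 31). Smallest non-negative: 19.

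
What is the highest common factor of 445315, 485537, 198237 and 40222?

2873

gcd(445315, 485537): 485537 = 1·445315 + 40222; 445315 = 11·40222 + 2873; 40222 = 14·2873 + 0 → 2873
gcd(2873, 198237): 198237 = 69·2873 + 0 → 2873
gcd(2873, 40222): 40222 = 14·2873 + 0 → 2873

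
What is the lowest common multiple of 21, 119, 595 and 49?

21 = 3 · 7; 119 = 7 · 17; 595 = 5 · 7 · 17; 49 = 7²
lcm takes max exponent of each prime: 3 · 5 · 7² · 17 = 12495

12495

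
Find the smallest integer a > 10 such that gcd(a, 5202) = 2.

14

5202 = 2·2601. Any a with gcd(a, 5202) = 2 is a multiple of 2, say 2s, with s coprime to 2601.
Need s > 10/2, so s ≥ 6. First s ≥ 6 with gcd(s, 2601) = 1 is s = 7. Thus a = 2·7 = 14.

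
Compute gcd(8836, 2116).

4

Euclid: 8836 = 4·2116 + 372; 2116 = 5·372 + 256; 372 = 1·256 + 116; 256 = 2·116 + 24; 116 = 4·24 + 20; 24 = 1·20 + 4; 20 = 5·4 + 0. Last nonzero remainder: 4.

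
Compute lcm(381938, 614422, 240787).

lcm(381938, 614422) = 381938·614422/gcd = 234671109836/16606 = 14131706
lcm(14131706, 240787) = 14131706·240787/gcd = 3402731092622/8303 = 409819474

409819474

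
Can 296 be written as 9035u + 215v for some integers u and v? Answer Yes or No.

No

By Bézout, 9035u + 215v = 296 has integer solutions iff gcd(9035, 215) | 296.
Euclid: 9035 = 42·215 + 5; 215 = 43·5 + 0. gcd = 5; 296 mod 5 = 1. No.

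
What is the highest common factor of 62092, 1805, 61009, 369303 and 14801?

gcd(62092, 1805): 62092 = 34·1805 + 722; 1805 = 2·722 + 361; 722 = 2·361 + 0 → 361
gcd(361, 61009): 61009 = 169·361 + 0 → 361
gcd(361, 369303): 369303 = 1023·361 + 0 → 361
gcd(361, 14801): 14801 = 41·361 + 0 → 361

361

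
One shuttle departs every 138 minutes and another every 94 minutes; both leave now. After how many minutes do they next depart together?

6486

gcd first: 138 = 1·94 + 44; 94 = 2·44 + 6; 44 = 7·6 + 2; 6 = 3·2 + 0 → gcd = 2
lcm = 138·94/gcd = 12972/2 = 6486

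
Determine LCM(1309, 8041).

1309 = 7 · 11 · 17; 8041 = 11 · 17 · 43
max exponents: 7 · 11 · 17 · 43 = 56287

56287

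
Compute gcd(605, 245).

5

605 = 5 · 11²
245 = 5 · 7²
Common: 5 = 5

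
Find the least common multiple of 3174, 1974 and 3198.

3174 = 2 · 3 · 23²; 1974 = 2 · 3 · 7 · 47; 3198 = 2 · 3 · 13 · 41
lcm takes max exponent of each prime: 2 · 3 · 7 · 13 · 23² · 41 · 47 = 556583118

556583118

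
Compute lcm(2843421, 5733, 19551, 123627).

2843421 = 3 · 7² · 23 · 29²; 5733 = 3² · 7² · 13; 19551 = 3 · 7³ · 19; 123627 = 3 · 7² · 29²
lcm takes max exponent of each prime: 3² · 7³ · 13 · 19 · 23 · 29² = 14748824727

14748824727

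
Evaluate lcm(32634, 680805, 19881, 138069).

83656544592952170

32634 = 2 · 3² · 7² · 37; 680805 = 3⁴ · 5 · 41²; 19881 = 3² · 47²; 138069 = 3² · 23² · 29
lcm takes max exponent of each prime: 2 · 3⁴ · 5 · 7² · 23² · 29 · 37 · 41² · 47² = 83656544592952170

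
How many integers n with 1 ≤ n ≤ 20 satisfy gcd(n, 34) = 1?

9

34 = 2·17. Inclusion–exclusion on these primes:
20 − ⌊20/2⌋ − ⌊20/17⌋ + ⌊20/34⌋ = 9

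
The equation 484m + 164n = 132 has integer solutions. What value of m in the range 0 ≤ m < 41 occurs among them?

4

gcd(484, 164) = 4 (Euclid: 484 = 2·164 + 156; 164 = 1·156 + 8; 156 = 19·8 + 4; 8 = 2·4 + 0), and 4 | 132.
Extended Euclid: 484·(20) + 164·(-59) = 4. Scale by 33: m₀ = 660.
General solution m = m₀ + 41t; reducing mod 41 gives m = 4 (and n = -11).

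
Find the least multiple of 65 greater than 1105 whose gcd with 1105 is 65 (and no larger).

gcd(t, 1105) = 65 forces 65 | t; write t = 65s. Then gcd(65s, 65·17) = 65·gcd(s, 17), so need gcd(s, 17) = 1.
65s > 1105 gives s ≥ 18. The least s ≥ 18 coprime to 17 is 18, so t = 65·18 = 1170.

1170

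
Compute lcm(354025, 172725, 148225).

6040020525

lcm(354025, 172725) = 354025·172725/gcd = 61148968125/1225 = 49917525
lcm(49917525, 148225) = 49917525·148225/gcd = 7399025143125/1225 = 6040020525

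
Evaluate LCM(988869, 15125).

14956643625

988869 = 3 · 7³ · 31²; 15125 = 5³ · 11²
max exponents: 3 · 5³ · 7³ · 11² · 31² = 14956643625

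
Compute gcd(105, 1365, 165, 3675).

15

gcd(105, 1365): 1365 = 13·105 + 0 → 105
gcd(105, 165): 165 = 1·105 + 60; 105 = 1·60 + 45; 60 = 1·45 + 15; 45 = 3·15 + 0 → 15
gcd(15, 3675): 3675 = 245·15 + 0 → 15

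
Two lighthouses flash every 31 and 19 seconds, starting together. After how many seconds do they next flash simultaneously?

589

gcd first: 31 = 1·19 + 12; 19 = 1·12 + 7; 12 = 1·7 + 5; 7 = 1·5 + 2; 5 = 2·2 + 1; 2 = 2·1 + 0 → gcd = 1
lcm = 31·19/gcd = 589/1 = 589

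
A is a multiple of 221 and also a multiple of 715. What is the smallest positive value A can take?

12155

221 = 13 · 17; 715 = 5 · 11 · 13
max exponents: 5 · 11 · 13 · 17 = 12155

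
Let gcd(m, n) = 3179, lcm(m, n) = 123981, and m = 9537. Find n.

41327

Using mn = gcd(m,n)·lcm(m,n) = 3179·123981 = 394135599, we get n = 394135599/9537 = 41327.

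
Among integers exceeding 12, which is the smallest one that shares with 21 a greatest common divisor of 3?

15

21 = 3·7. Any x with gcd(x, 21) = 3 is a multiple of 3, say 3s, with s coprime to 7.
Need s > 12/3, so s ≥ 5. First s ≥ 5 with gcd(s, 7) = 1 is s = 5. Thus x = 3·5 = 15.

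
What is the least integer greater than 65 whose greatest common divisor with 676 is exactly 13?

676 = 13·52. Any m with gcd(m, 676) = 13 is a multiple of 13, say 13s, with s coprime to 52.
Need s > 65/13, so s ≥ 6. First s ≥ 6 with gcd(s, 52) = 1 is s = 7. Thus m = 13·7 = 91.

91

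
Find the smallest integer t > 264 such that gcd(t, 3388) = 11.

3388 = 11·308. Any t with gcd(t, 3388) = 11 is a multiple of 11, say 11s, with s coprime to 308.
Need s > 264/11, so s ≥ 25. First s ≥ 25 with gcd(s, 308) = 1 is s = 25. Thus t = 11·25 = 275.

275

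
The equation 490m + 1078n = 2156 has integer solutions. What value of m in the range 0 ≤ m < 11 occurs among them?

0

Reduce mod 1078: 490m ≡ 2156 (mod 1078). With g = gcd(490, 1078) = 98 dividing 2156, divide through: 5m ≡ 22 (mod 11).
Since gcd(5, 11) = 1, m ≡ 22·(5)⁻¹ ≡ 0 (mod 11). Smallest non-negative: 0.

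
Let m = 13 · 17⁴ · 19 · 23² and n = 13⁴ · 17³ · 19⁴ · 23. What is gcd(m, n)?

min exponent per shared prime: 13 · 17³ · 19 · 23 = 27910753

27910753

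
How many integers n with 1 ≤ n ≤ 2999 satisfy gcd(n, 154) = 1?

1169

154 = 2·7·11. Inclusion–exclusion on these primes:
2999 − ⌊2999/2⌋ − ⌊2999/7⌋ − ⌊2999/11⌋ + ⌊2999/14⌋ + ⌊2999/22⌋ + ⌊2999/77⌋ − ⌊2999/154⌋ = 1169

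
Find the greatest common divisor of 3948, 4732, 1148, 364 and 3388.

gcd(3948, 4732): 4732 = 1·3948 + 784; 3948 = 5·784 + 28; 784 = 28·28 + 0 → 28
gcd(28, 1148): 1148 = 41·28 + 0 → 28
gcd(28, 364): 364 = 13·28 + 0 → 28
gcd(28, 3388): 3388 = 121·28 + 0 → 28

28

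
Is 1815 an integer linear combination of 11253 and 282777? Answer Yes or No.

gcd(11253, 282777): 282777 = 25·11253 + 1452; 11253 = 7·1452 + 1089; 1452 = 1·1089 + 363; 1089 = 3·363 + 0 → 363
363 divides 1815, so a solution exists.

Yes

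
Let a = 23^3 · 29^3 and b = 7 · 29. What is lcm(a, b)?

max exponent per prime: 7 · 23^3 · 29^3 = 2077186741

2077186741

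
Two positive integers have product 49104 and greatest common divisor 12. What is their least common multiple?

4092

gcd·lcm = product, so lcm = 49104/12 = 4092.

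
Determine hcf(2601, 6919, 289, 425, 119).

17

gcd(2601, 6919): 6919 = 2·2601 + 1717; 2601 = 1·1717 + 884; 1717 = 1·884 + 833; 884 = 1·833 + 51; 833 = 16·51 + 17; 51 = 3·17 + 0 → 17
gcd(17, 289): 289 = 17·17 + 0 → 17
gcd(17, 425): 425 = 25·17 + 0 → 17
gcd(17, 119): 119 = 7·17 + 0 → 17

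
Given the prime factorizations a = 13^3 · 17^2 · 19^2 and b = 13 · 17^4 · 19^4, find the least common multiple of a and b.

max exponent per prime: 13^3 · 17^4 · 19^4 = 23913334909477

23913334909477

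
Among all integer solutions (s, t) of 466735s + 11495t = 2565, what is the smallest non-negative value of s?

Reduce mod 11495: 466735s ≡ 2565 (mod 11495). With g = gcd(466735, 11495) = 95 dividing 2565, divide through: 4913s ≡ 27 (mod 121).
Since gcd(4913, 121) = 1, s ≡ 27·(4913)⁻¹ ≡ 7 (mod 121). Smallest non-negative: 7.

7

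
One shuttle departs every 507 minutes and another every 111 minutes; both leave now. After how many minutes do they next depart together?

18759

gcd first: 507 = 4·111 + 63; 111 = 1·63 + 48; 63 = 1·48 + 15; 48 = 3·15 + 3; 15 = 5·3 + 0 → gcd = 3
lcm = 507·111/gcd = 56277/3 = 18759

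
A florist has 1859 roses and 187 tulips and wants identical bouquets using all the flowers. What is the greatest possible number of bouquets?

Euclid: 1859 = 9·187 + 176; 187 = 1·176 + 11; 176 = 16·11 + 0. Last nonzero remainder: 11.

11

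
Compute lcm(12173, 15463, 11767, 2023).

12173 = 7 · 37 · 47; 15463 = 7 · 47²; 11767 = 7 · 41²; 2023 = 7 · 17²
lcm takes max exponent of each prime: 7 · 17² · 37 · 41² · 47² = 277946388979

277946388979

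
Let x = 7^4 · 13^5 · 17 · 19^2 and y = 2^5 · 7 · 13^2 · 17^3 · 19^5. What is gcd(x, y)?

min exponent per shared prime: 7 · 13^2 · 17 · 19^2 = 7260071

7260071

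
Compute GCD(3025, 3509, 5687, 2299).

121

3025 = 5² · 11²; 3509 = 11² · 29; 5687 = 11² · 47; 2299 = 11² · 19
gcd takes min exponent of each prime: 11² = 121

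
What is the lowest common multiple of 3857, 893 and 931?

1268953

3857 = 7 · 19 · 29; 893 = 19 · 47; 931 = 7² · 19
lcm takes max exponent of each prime: 7² · 19 · 29 · 47 = 1268953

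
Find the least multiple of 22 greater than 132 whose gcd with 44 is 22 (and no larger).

154

44 = 22·2. Any k with gcd(k, 44) = 22 is a multiple of 22, say 22s, with s coprime to 2.
Need s > 132/22, so s ≥ 7. First s ≥ 7 with gcd(s, 2) = 1 is s = 7. Thus k = 22·7 = 154.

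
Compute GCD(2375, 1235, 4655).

gcd(2375, 1235): 2375 = 1·1235 + 1140; 1235 = 1·1140 + 95; 1140 = 12·95 + 0 → 95
gcd(95, 4655): 4655 = 49·95 + 0 → 95

95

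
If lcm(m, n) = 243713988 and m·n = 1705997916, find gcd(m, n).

7

gcd·lcm = product, so gcd = 1705997916/243713988 = 7.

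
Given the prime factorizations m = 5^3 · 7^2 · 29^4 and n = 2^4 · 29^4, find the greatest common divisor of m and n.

707281

min exponent per shared prime: 29^4 = 707281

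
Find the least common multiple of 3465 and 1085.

gcd first: 3465 = 3·1085 + 210; 1085 = 5·210 + 35; 210 = 6·35 + 0 → gcd = 35
lcm = 3465·1085/gcd = 3759525/35 = 107415

107415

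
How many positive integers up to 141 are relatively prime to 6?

47

6 = 2·3. Inclusion–exclusion on these primes:
141 − ⌊141/2⌋ − ⌊141/3⌋ + ⌊141/6⌋ = 47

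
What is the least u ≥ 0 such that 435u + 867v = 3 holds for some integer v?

2

gcd(435, 867) = 3 (Euclid: 867 = 1·435 + 432; 435 = 1·432 + 3; 432 = 144·3 + 0), and 3 | 3.
Extended Euclid: 435·(2) + 867·(-1) = 3. Scale by 1: u₀ = 2.
General solution u = u₀ + 289t; reducing mod 289 gives u = 2 (and v = -1).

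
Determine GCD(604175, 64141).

Euclid: 604175 = 9·64141 + 26906; 64141 = 2·26906 + 10329; 26906 = 2·10329 + 6248; 10329 = 1·6248 + 4081; 6248 = 1·4081 + 2167; 4081 = 1·2167 + 1914; 2167 = 1·1914 + 253; 1914 = 7·253 + 143; 253 = 1·143 + 110; 143 = 1·110 + 33; 110 = 3·33 + 11; 33 = 3·11 + 0. Last nonzero remainder: 11.

11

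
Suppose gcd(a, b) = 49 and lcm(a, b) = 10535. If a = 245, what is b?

2107

Using ab = gcd(a,b)·lcm(a,b) = 49·10535 = 516215, we get b = 516215/245 = 2107.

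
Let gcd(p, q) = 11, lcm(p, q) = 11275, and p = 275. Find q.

Using pq = gcd(p,q)·lcm(p,q) = 11·11275 = 124025, we get q = 124025/275 = 451.

451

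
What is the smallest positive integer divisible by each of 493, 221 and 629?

493 = 17 · 29; 221 = 13 · 17; 629 = 17 · 37
lcm takes max exponent of each prime: 13 · 17 · 29 · 37 = 237133

237133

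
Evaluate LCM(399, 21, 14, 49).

399 = 3 · 7 · 19; 21 = 3 · 7; 14 = 2 · 7; 49 = 7²
lcm takes max exponent of each prime: 2 · 3 · 7² · 19 = 5586

5586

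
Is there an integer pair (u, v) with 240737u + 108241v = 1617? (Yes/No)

By Bézout, 240737u + 108241v = 1617 has integer solutions iff gcd(240737, 108241) | 1617.
Euclid: 240737 = 2·108241 + 24255; 108241 = 4·24255 + 11221; 24255 = 2·11221 + 1813; 11221 = 6·1813 + 343; 1813 = 5·343 + 98; 343 = 3·98 + 49; 98 = 2·49 + 0. gcd = 49; 1617 mod 49 = 0. Yes.

Yes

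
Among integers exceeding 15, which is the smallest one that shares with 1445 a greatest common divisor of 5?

gcd(a, 1445) = 5 forces 5 | a; write a = 5s. Then gcd(5s, 5·289) = 5·gcd(s, 289), so need gcd(s, 289) = 1.
5s > 15 gives s ≥ 4. The least s ≥ 4 coprime to 289 is 4, so a = 5·4 = 20.

20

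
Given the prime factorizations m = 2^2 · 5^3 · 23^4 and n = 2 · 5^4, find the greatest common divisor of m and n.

250

min exponent per shared prime: 2 · 5^3 = 250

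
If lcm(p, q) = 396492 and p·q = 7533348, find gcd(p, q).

From gcd × lcm = pq: gcd = 7533348 / 396492 = 19.

19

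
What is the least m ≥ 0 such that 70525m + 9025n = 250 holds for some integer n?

Reduce mod 9025: 70525m ≡ 250 (mod 9025). With g = gcd(70525, 9025) = 25 dividing 250, divide through: 2821m ≡ 10 (mod 361).
Since gcd(2821, 361) = 1, m ≡ 10·(2821)⁻¹ ≡ 113 (mod 361). Smallest non-negative: 113.

113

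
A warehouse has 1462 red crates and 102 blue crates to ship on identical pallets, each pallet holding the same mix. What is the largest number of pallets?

34

Euclid: 1462 = 14·102 + 34; 102 = 3·34 + 0. Last nonzero remainder: 34.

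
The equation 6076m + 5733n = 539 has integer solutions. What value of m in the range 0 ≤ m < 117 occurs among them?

Euclid: 6076 = 1·5733 + 343; 5733 = 16·343 + 245; 343 = 1·245 + 98; 245 = 2·98 + 49; 98 = 2·49 + 0 → gcd = 49; 539 = 49·11.
Back-substitution yields 6076·(-50) + 5733·(53) = 49, so one solution is m = -50·11 = -550, n = 53·11 = 583.
Solutions in m differ by 5733/49 = 117; the one in [0, 117) is -550 mod 117 = 35.

35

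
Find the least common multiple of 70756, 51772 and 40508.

69731240852

lcm(70756, 51772) = 70756·51772/gcd = 3663179632/28 = 130827844
lcm(130827844, 40508) = 130827844·40508/gcd = 5299574304752/76 = 69731240852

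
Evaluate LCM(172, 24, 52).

13416

lcm(172, 24) = 172·24/gcd = 4128/4 = 1032
lcm(1032, 52) = 1032·52/gcd = 53664/4 = 13416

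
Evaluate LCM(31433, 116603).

215598947

31433 = 17 · 43²; 116603 = 17 · 19³
max exponents: 17 · 19³ · 43² = 215598947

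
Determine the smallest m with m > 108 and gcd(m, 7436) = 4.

112

Multiples of 4 above 108: 4·28, 4·29, … . Need the cofactor coprime to 7436/4 = 1859.
Checking s = 28, 29, … the first with gcd(s, 1859) = 1 is s = 28, giving 112.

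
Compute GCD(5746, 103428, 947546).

34

gcd(5746, 103428): 103428 = 18·5746 + 0 → 5746
gcd(5746, 947546): 947546 = 164·5746 + 5202; 5746 = 1·5202 + 544; 5202 = 9·544 + 306; 544 = 1·306 + 238; 306 = 1·238 + 68; 238 = 3·68 + 34; 68 = 2·34 + 0 → 34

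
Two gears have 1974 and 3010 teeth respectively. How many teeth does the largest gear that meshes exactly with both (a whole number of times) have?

14

Euclid: 3010 = 1·1974 + 1036; 1974 = 1·1036 + 938; 1036 = 1·938 + 98; 938 = 9·98 + 56; 98 = 1·56 + 42; 56 = 1·42 + 14; 42 = 3·14 + 0. Last nonzero remainder: 14.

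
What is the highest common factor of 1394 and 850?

1394 = 2 · 17 · 41
850 = 2 · 5² · 17
Common: 2 · 17 = 34

34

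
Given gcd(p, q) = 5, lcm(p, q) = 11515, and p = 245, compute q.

235

Using pq = gcd(p,q)·lcm(p,q) = 5·11515 = 57575, we get q = 57575/245 = 235.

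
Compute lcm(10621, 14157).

10621 = 13 · 19 · 43; 14157 = 3² · 11² · 13
max exponents: 3² · 11² · 13 · 19 · 43 = 11566269

11566269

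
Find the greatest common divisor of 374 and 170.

Euclid: 374 = 2·170 + 34; 170 = 5·34 + 0. Last nonzero remainder: 34.

34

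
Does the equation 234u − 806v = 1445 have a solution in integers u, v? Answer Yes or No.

No

By Bézout, 234u − 806v = 1445 has integer solutions iff gcd(234, 806) | 1445.
Euclid: 806 = 3·234 + 104; 234 = 2·104 + 26; 104 = 4·26 + 0. gcd = 26; 1445 mod 26 = 15. No.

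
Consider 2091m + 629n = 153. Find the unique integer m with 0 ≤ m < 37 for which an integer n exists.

10

gcd(2091, 629) = 17 (Euclid: 2091 = 3·629 + 204; 629 = 3·204 + 17; 204 = 12·17 + 0), and 17 | 153.
Extended Euclid: 2091·(-3) + 629·(10) = 17. Scale by 9: m₀ = -27.
General solution m = m₀ + 37t; reducing mod 37 gives m = 10 (and n = -33).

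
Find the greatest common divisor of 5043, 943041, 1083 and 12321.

5043 = 3 · 41²; 943041 = 3 · 11 · 17 · 41²; 1083 = 3 · 19²; 12321 = 3² · 37²
gcd takes min exponent of each prime: 3 = 3

3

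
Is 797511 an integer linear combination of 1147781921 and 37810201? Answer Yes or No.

By Bézout, 1147781921x + 37810201y = 797511 has integer solutions iff gcd(1147781921, 37810201) | 797511.
Euclid: 1147781921 = 30·37810201 + 13475891; 37810201 = 2·13475891 + 10858419; 13475891 = 1·10858419 + 2617472; 10858419 = 4·2617472 + 388531; 2617472 = 6·388531 + 286286; 388531 = 1·286286 + 102245; 286286 = 2·102245 + 81796; 102245 = 1·81796 + 20449; 81796 = 4·20449 + 0. gcd = 20449; 797511 mod 20449 = 0. Yes.

Yes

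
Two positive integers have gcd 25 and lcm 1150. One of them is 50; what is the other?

Using uv = gcd(u,v)·lcm(u,v) = 25·1150 = 28750, we get v = 28750/50 = 575.

575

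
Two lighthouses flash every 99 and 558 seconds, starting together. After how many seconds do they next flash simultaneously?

6138

gcd first: 558 = 5·99 + 63; 99 = 1·63 + 36; 63 = 1·36 + 27; 36 = 1·27 + 9; 27 = 3·9 + 0 → gcd = 9
lcm = 99·558/gcd = 55242/9 = 6138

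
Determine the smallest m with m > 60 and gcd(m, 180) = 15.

180 = 15·12. Any m with gcd(m, 180) = 15 is a multiple of 15, say 15s, with s coprime to 12.
Need s > 60/15, so s ≥ 5. First s ≥ 5 with gcd(s, 12) = 1 is s = 5. Thus m = 15·5 = 75.

75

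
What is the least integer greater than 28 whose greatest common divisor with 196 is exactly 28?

56

gcd(a, 196) = 28 forces 28 | a; write a = 28s. Then gcd(28s, 28·7) = 28·gcd(s, 7), so need gcd(s, 7) = 1.
28s > 28 gives s ≥ 2. The least s ≥ 2 coprime to 7 is 2, so a = 28·2 = 56.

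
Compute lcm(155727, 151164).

201199284

155727 = 3² · 11³ · 13; 151164 = 2² · 3² · 13 · 17 · 19
max exponents: 2² · 3² · 11³ · 13 · 17 · 19 = 201199284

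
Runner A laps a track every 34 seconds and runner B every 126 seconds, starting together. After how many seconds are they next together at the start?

gcd first: 126 = 3·34 + 24; 34 = 1·24 + 10; 24 = 2·10 + 4; 10 = 2·4 + 2; 4 = 2·2 + 0 → gcd = 2
lcm = 34·126/gcd = 4284/2 = 2142

2142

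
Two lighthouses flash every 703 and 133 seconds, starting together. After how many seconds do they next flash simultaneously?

gcd first: 703 = 5·133 + 38; 133 = 3·38 + 19; 38 = 2·19 + 0 → gcd = 19
lcm = 703·133/gcd = 93499/19 = 4921

4921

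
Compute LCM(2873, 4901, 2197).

1083121

lcm(2873, 4901) = 2873·4901/gcd = 14080573/169 = 83317
lcm(83317, 2197) = 83317·2197/gcd = 183047449/169 = 1083121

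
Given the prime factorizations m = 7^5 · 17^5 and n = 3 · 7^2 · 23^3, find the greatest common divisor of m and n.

min exponent per shared prime: 7^2 = 49

49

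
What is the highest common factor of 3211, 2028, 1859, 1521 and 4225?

gcd(3211, 2028): 3211 = 1·2028 + 1183; 2028 = 1·1183 + 845; 1183 = 1·845 + 338; 845 = 2·338 + 169; 338 = 2·169 + 0 → 169
gcd(169, 1859): 1859 = 11·169 + 0 → 169
gcd(169, 1521): 1521 = 9·169 + 0 → 169
gcd(169, 4225): 4225 = 25·169 + 0 → 169

169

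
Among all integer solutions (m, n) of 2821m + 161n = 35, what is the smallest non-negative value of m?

10

Reduce mod 161: 2821m ≡ 35 (mod 161). With g = gcd(2821, 161) = 7 dividing 35, divide through: 403m ≡ 5 (mod 23).
Since gcd(403, 23) = 1, m ≡ 5·(403)⁻¹ ≡ 10 (mod 23). Smallest non-negative: 10.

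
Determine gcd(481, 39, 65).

481 = 13 · 37; 39 = 3 · 13; 65 = 5 · 13
gcd takes min exponent of each prime: 13 = 13

13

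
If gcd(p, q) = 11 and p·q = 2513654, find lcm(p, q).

Since gcd(p,q)·lcm(p,q) = pq, lcm = 2513654/11 = 228514.

228514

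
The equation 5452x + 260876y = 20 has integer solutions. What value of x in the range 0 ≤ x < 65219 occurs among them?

6364

Euclid: 260876 = 47·5452 + 4632; 5452 = 1·4632 + 820; 4632 = 5·820 + 532; 820 = 1·532 + 288; 532 = 1·288 + 244; 288 = 1·244 + 44; 244 = 5·44 + 24; 44 = 1·24 + 20; 24 = 1·20 + 4; 20 = 5·4 + 0 → gcd = 4; 20 = 4·5.
Back-substitution yields 5452·(-11771) + 260876·(246) = 4, so one solution is x = -11771·5 = -58855, y = 246·5 = 1230.
Solutions in x differ by 260876/4 = 65219; the one in [0, 65219) is -58855 mod 65219 = 6364.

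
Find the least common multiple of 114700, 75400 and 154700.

lcm(114700, 75400) = 114700·75400/gcd = 8648380000/100 = 86483800
lcm(86483800, 154700) = 86483800·154700/gcd = 13379043860000/1300 = 10291572200

10291572200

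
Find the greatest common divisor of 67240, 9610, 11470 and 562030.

67240 = 2³ · 5 · 41²; 9610 = 2 · 5 · 31²; 11470 = 2 · 5 · 31 · 37; 562030 = 2 · 5 · 7² · 31 · 37
gcd takes min exponent of each prime: 2 · 5 = 10

10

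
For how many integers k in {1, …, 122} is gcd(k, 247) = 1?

247 = 13·19. Inclusion–exclusion on these primes:
122 − ⌊122/13⌋ − ⌊122/19⌋ + ⌊122/247⌋ = 107

107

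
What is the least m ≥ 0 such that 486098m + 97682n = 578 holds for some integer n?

42

Reduce mod 97682: 486098m ≡ 578 (mod 97682). With g = gcd(486098, 97682) = 578 dividing 578, divide through: 841m ≡ 1 (mod 169).
Since gcd(841, 169) = 1, m ≡ 1·(841)⁻¹ ≡ 42 (mod 169). Smallest non-negative: 42.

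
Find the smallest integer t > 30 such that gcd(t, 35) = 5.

35 = 5·7. Any t with gcd(t, 35) = 5 is a multiple of 5, say 5s, with s coprime to 7.
Need s > 30/5, so s ≥ 7. First s ≥ 7 with gcd(s, 7) = 1 is s = 8. Thus t = 5·8 = 40.

40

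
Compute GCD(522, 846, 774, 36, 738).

522 = 2 · 3² · 29; 846 = 2 · 3² · 47; 774 = 2 · 3² · 43; 36 = 2² · 3²; 738 = 2 · 3² · 41
gcd takes min exponent of each prime: 2 · 3² = 18

18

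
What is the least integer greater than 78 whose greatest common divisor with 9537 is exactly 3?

81

gcd(m, 9537) = 3 forces 3 | m; write m = 3s. Then gcd(3s, 3·3179) = 3·gcd(s, 3179), so need gcd(s, 3179) = 1.
3s > 78 gives s ≥ 27. The least s ≥ 27 coprime to 3179 is 27, so m = 3·27 = 81.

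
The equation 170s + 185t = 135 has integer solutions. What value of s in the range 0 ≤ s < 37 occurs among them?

28

Reduce mod 185: 170s ≡ 135 (mod 185). With g = gcd(170, 185) = 5 dividing 135, divide through: 34s ≡ 27 (mod 37).
Since gcd(34, 37) = 1, s ≡ 27·(34)⁻¹ ≡ 28 (mod 37). Smallest non-negative: 28.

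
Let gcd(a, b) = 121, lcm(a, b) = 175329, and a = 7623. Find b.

2783

Using ab = gcd(a,b)·lcm(a,b) = 121·175329 = 21214809, we get b = 21214809/7623 = 2783.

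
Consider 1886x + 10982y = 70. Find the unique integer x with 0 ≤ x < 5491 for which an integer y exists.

3092

Reduce mod 10982: 1886x ≡ 70 (mod 10982). With g = gcd(1886, 10982) = 2 dividing 70, divide through: 943x ≡ 35 (mod 5491).
Since gcd(943, 5491) = 1, x ≡ 35·(943)⁻¹ ≡ 3092 (mod 5491). Smallest non-negative: 3092.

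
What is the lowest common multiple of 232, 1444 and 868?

18174184

lcm(232, 1444) = 232·1444/gcd = 335008/4 = 83752
lcm(83752, 868) = 83752·868/gcd = 72696736/4 = 18174184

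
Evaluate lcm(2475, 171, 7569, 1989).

8740113525

2475 = 3² · 5² · 11; 171 = 3² · 19; 7569 = 3² · 29²; 1989 = 3² · 13 · 17
lcm takes max exponent of each prime: 3² · 5² · 11 · 13 · 17 · 19 · 29² = 8740113525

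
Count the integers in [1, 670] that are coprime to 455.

425

Prime factors of 455: 5, 7, 13. Count integers ≤ 670 divisible by none of them.
By inclusion–exclusion: 670 − ⌊670/5⌋ − ⌊670/7⌋ − ⌊670/13⌋ + ⌊670/35⌋ + ⌊670/65⌋ + ⌊670/91⌋ − ⌊670/455⌋ = 425.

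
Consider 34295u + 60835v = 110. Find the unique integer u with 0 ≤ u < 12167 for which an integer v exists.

Reduce mod 60835: 34295u ≡ 110 (mod 60835). With g = gcd(34295, 60835) = 5 dividing 110, divide through: 6859u ≡ 22 (mod 12167).
Since gcd(6859, 12167) = 1, u ≡ 22·(6859)⁻¹ ≡ 6817 (mod 12167). Smallest non-negative: 6817.

6817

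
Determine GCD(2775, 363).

2775 = 3 · 5² · 37
363 = 3 · 11²
Common: 3 = 3

3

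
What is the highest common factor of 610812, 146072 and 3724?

76

gcd(610812, 146072): 610812 = 4·146072 + 26524; 146072 = 5·26524 + 13452; 26524 = 1·13452 + 13072; 13452 = 1·13072 + 380; 13072 = 34·380 + 152; 380 = 2·152 + 76; 152 = 2·76 + 0 → 76
gcd(76, 3724): 3724 = 49·76 + 0 → 76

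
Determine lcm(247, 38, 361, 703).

347282

lcm(247, 38) = 247·38/gcd = 9386/19 = 494
lcm(494, 361) = 494·361/gcd = 178334/19 = 9386
lcm(9386, 703) = 9386·703/gcd = 6598358/19 = 347282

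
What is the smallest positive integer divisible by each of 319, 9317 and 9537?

lcm(319, 9317) = 319·9317/gcd = 2972123/11 = 270193
lcm(270193, 9537) = 270193·9537/gcd = 2576830641/11 = 234257331

234257331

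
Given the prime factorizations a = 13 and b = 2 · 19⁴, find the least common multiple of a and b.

3388346

max exponent per prime: 2 · 13 · 19⁴ = 3388346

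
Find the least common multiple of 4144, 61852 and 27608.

lcm(4144, 61852) = 4144·61852/gcd = 256314688/28 = 9154096
lcm(9154096, 27608) = 9154096·27608/gcd = 252726282368/56 = 4512969328

4512969328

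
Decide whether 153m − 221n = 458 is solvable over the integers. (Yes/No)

gcd(153, 221): 221 = 1·153 + 68; 153 = 2·68 + 17; 68 = 4·17 + 0 → 17
17 does not divide 458, so a solution does not exist.

No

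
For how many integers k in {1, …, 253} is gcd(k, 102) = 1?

80

Prime factors of 102: 2, 3, 17. Count integers ≤ 253 divisible by none of them.
By inclusion–exclusion: 253 − ⌊253/2⌋ − ⌊253/3⌋ − ⌊253/17⌋ + ⌊253/6⌋ + ⌊253/34⌋ + ⌊253/51⌋ − ⌊253/102⌋ = 80.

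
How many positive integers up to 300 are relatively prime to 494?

Prime factors of 494: 2, 13, 19. Count integers ≤ 300 divisible by none of them.
By inclusion–exclusion: 300 − ⌊300/2⌋ − ⌊300/13⌋ − ⌊300/19⌋ + ⌊300/26⌋ + ⌊300/38⌋ + ⌊300/247⌋ − ⌊300/494⌋ = 131.

131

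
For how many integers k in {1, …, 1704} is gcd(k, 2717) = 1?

Prime factors of 2717: 11, 13, 19. Count integers ≤ 1704 divisible by none of them.
By inclusion–exclusion: 1704 − ⌊1704/11⌋ − ⌊1704/13⌋ − ⌊1704/19⌋ + ⌊1704/143⌋ + ⌊1704/209⌋ + ⌊1704/247⌋ − ⌊1704/2717⌋ = 1355.

1355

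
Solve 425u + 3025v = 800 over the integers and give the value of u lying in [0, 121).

9

Euclid: 3025 = 7·425 + 50; 425 = 8·50 + 25; 50 = 2·25 + 0 → gcd = 25; 800 = 25·32.
Back-substitution yields 425·(57) + 3025·(-8) = 25, so one solution is u = 57·32 = 1824, v = -8·32 = -256.
Solutions in u differ by 3025/25 = 121; the one in [0, 121) is 1824 mod 121 = 9.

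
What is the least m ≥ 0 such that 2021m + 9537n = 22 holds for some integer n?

Euclid: 9537 = 4·2021 + 1453; 2021 = 1·1453 + 568; 1453 = 2·568 + 317; 568 = 1·317 + 251; 317 = 1·251 + 66; 251 = 3·66 + 53; 66 = 1·53 + 13; 53 = 4·13 + 1; 13 = 13·1 + 0 → gcd = 1; 22 = 1·22.
Back-substitution yields 2021·(722) + 9537·(-153) = 1, so one solution is m = 722·22 = 15884, n = -153·22 = -3366.
Solutions in m differ by 9537/1 = 9537; the one in [0, 9537) is 15884 mod 9537 = 6347.

6347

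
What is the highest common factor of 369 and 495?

369 = 3² · 41
495 = 3² · 5 · 11
Common: 3² = 9

9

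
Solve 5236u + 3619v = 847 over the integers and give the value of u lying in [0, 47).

5

gcd(5236, 3619) = 77 (Euclid: 5236 = 1·3619 + 1617; 3619 = 2·1617 + 385; 1617 = 4·385 + 77; 385 = 5·77 + 0), and 77 | 847.
Extended Euclid: 5236·(9) + 3619·(-13) = 77. Scale by 11: u₀ = 99.
General solution u = u₀ + 47t; reducing mod 47 gives u = 5 (and v = -7).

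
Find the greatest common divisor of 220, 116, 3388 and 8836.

4

gcd(220, 116): 220 = 1·116 + 104; 116 = 1·104 + 12; 104 = 8·12 + 8; 12 = 1·8 + 4; 8 = 2·4 + 0 → 4
gcd(4, 3388): 3388 = 847·4 + 0 → 4
gcd(4, 8836): 8836 = 2209·4 + 0 → 4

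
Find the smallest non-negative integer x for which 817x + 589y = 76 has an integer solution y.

21

gcd(817, 589) = 19 (Euclid: 817 = 1·589 + 228; 589 = 2·228 + 133; 228 = 1·133 + 95; 133 = 1·95 + 38; 95 = 2·38 + 19; 38 = 2·19 + 0), and 19 | 76.
Extended Euclid: 817·(13) + 589·(-18) = 19. Scale by 4: x₀ = 52.
General solution x = x₀ + 31t; reducing mod 31 gives x = 21 (and y = -29).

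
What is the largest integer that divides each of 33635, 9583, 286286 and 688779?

7

33635 = 5 · 7 · 31²; 9583 = 7 · 37²; 286286 = 2 · 7 · 11² · 13²; 688779 = 3² · 7 · 13 · 29²
gcd takes min exponent of each prime: 7 = 7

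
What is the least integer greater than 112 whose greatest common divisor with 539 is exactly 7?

119

Multiples of 7 above 112: 7·17, 7·18, … . Need the cofactor coprime to 539/7 = 77.
Checking s = 17, 18, … the first with gcd(s, 77) = 1 is s = 17, giving 119.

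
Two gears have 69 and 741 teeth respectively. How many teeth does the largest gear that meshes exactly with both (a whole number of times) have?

Euclid: 741 = 10·69 + 51; 69 = 1·51 + 18; 51 = 2·18 + 15; 18 = 1·15 + 3; 15 = 5·3 + 0. Last nonzero remainder: 3.

3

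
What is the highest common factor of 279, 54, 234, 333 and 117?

gcd(279, 54): 279 = 5·54 + 9; 54 = 6·9 + 0 → 9
gcd(9, 234): 234 = 26·9 + 0 → 9
gcd(9, 333): 333 = 37·9 + 0 → 9
gcd(9, 117): 117 = 13·9 + 0 → 9

9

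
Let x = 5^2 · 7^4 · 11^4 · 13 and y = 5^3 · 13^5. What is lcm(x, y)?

1631509756501625

max exponent per prime: 5^3 · 7^4 · 11^4 · 13^5 = 1631509756501625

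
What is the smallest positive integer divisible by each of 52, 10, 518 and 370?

lcm(52, 10) = 52·10/gcd = 520/2 = 260
lcm(260, 518) = 260·518/gcd = 134680/2 = 67340
lcm(67340, 370) = 67340·370/gcd = 24915800/370 = 67340

67340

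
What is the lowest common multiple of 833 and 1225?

gcd first: 1225 = 1·833 + 392; 833 = 2·392 + 49; 392 = 8·49 + 0 → gcd = 49
lcm = 833·1225/gcd = 1020425/49 = 20825

20825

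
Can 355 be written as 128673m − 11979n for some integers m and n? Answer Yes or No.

By Bézout, 128673m − 11979n = 355 has integer solutions iff gcd(128673, 11979) | 355.
Euclid: 128673 = 10·11979 + 8883; 11979 = 1·8883 + 3096; 8883 = 2·3096 + 2691; 3096 = 1·2691 + 405; 2691 = 6·405 + 261; 405 = 1·261 + 144; 261 = 1·144 + 117; 144 = 1·117 + 27; 117 = 4·27 + 9; 27 = 3·9 + 0. gcd = 9; 355 mod 9 = 4. No.

No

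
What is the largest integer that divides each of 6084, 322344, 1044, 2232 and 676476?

36

6084 = 2² · 3² · 13²; 322344 = 2³ · 3² · 11² · 37; 1044 = 2² · 3² · 29; 2232 = 2³ · 3² · 31; 676476 = 2² · 3² · 19 · 23 · 43
gcd takes min exponent of each prime: 2² · 3² = 36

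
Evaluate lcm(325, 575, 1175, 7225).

325 = 5² · 13; 575 = 5² · 23; 1175 = 5² · 47; 7225 = 5² · 17²
lcm takes max exponent of each prime: 5² · 13 · 17² · 23 · 47 = 101532925

101532925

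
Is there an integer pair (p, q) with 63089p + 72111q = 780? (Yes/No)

gcd(63089, 72111): 72111 = 1·63089 + 9022; 63089 = 6·9022 + 8957; 9022 = 1·8957 + 65; 8957 = 137·65 + 52; 65 = 1·52 + 13; 52 = 4·13 + 0 → 13
13 divides 780, so a solution exists.

Yes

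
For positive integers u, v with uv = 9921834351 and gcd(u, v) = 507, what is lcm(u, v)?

Since gcd(u,v)·lcm(u,v) = uv, lcm = 9921834351/507 = 19569693.

19569693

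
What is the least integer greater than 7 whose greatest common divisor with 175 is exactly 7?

14

Multiples of 7 above 7: 7·2, 7·3, … . Need the cofactor coprime to 175/7 = 25.
Checking s = 2, 3, … the first with gcd(s, 25) = 1 is s = 2, giving 14.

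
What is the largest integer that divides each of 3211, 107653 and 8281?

169

3211 = 13² · 19; 107653 = 7² · 13³; 8281 = 7² · 13²
gcd takes min exponent of each prime: 13² = 169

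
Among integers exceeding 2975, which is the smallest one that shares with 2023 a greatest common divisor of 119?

Multiples of 119 above 2975: 119·26, 119·27, … . Need the cofactor coprime to 2023/119 = 17.
Checking s = 26, 27, … the first with gcd(s, 17) = 1 is s = 26, giving 3094.

3094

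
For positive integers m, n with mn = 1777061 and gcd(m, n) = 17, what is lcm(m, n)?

104533

Since gcd(m,n)·lcm(m,n) = mn, lcm = 1777061/17 = 104533.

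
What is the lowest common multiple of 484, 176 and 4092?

lcm(484, 176) = 484·176/gcd = 85184/44 = 1936
lcm(1936, 4092) = 1936·4092/gcd = 7922112/44 = 180048

180048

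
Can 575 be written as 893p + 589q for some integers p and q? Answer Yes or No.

No

gcd(893, 589): 893 = 1·589 + 304; 589 = 1·304 + 285; 304 = 1·285 + 19; 285 = 15·19 + 0 → 19
19 does not divide 575, so a solution does not exist.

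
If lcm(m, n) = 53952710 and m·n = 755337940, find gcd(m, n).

14

gcd·lcm = product, so gcd = 755337940/53952710 = 14.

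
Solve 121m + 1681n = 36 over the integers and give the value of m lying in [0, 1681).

gcd(121, 1681) = 1 (Euclid: 1681 = 13·121 + 108; 121 = 1·108 + 13; 108 = 8·13 + 4; 13 = 3·4 + 1; 4 = 4·1 + 0), and 1 | 36.
Extended Euclid: 121·(389) + 1681·(-28) = 1. Scale by 36: m₀ = 14004.
General solution m = m₀ + 1681t; reducing mod 1681 gives m = 556 (and n = -40).

556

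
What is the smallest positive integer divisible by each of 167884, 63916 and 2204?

167884 = 2² · 19 · 47²; 63916 = 2² · 19 · 29²; 2204 = 2² · 19 · 29
lcm takes max exponent of each prime: 2² · 19 · 29² · 47² = 141190444

141190444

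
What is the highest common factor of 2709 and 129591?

63

2709 = 3² · 7 · 43
129591 = 3² · 7 · 11² · 17
Common: 3² · 7 = 63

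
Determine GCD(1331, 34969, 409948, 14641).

gcd(1331, 34969): 34969 = 26·1331 + 363; 1331 = 3·363 + 242; 363 = 1·242 + 121; 242 = 2·121 + 0 → 121
gcd(121, 409948): 409948 = 3388·121 + 0 → 121
gcd(121, 14641): 14641 = 121·121 + 0 → 121

121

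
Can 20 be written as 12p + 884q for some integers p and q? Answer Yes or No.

By Bézout, 12p + 884q = 20 has integer solutions iff gcd(12, 884) | 20.
Euclid: 884 = 73·12 + 8; 12 = 1·8 + 4; 8 = 2·4 + 0. gcd = 4; 20 mod 4 = 0. Yes.

Yes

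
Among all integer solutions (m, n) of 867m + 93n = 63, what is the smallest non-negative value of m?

30

gcd(867, 93) = 3 (Euclid: 867 = 9·93 + 30; 93 = 3·30 + 3; 30 = 10·3 + 0), and 3 | 63.
Extended Euclid: 867·(-3) + 93·(28) = 3. Scale by 21: m₀ = -63.
General solution m = m₀ + 31t; reducing mod 31 gives m = 30 (and n = -279).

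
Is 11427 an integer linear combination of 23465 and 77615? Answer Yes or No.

No

gcd(23465, 77615): 77615 = 3·23465 + 7220; 23465 = 3·7220 + 1805; 7220 = 4·1805 + 0 → 1805
1805 does not divide 11427, so a solution does not exist.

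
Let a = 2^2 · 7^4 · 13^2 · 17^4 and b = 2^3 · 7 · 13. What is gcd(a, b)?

min exponent per shared prime: 2^2 · 7 · 13 = 364

364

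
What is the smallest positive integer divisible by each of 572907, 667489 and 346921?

572907 = 3 · 19² · 23²; 667489 = 19² · 43²; 346921 = 19² · 31²
lcm takes max exponent of each prime: 3 · 19² · 23² · 31² · 43² = 1017992146323

1017992146323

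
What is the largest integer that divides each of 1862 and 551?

Euclid: 1862 = 3·551 + 209; 551 = 2·209 + 133; 209 = 1·133 + 76; 133 = 1·76 + 57; 76 = 1·57 + 19; 57 = 3·19 + 0. Last nonzero remainder: 19.

19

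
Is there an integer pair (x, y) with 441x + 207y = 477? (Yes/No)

Yes

By Bézout, 441x + 207y = 477 has integer solutions iff gcd(441, 207) | 477.
Euclid: 441 = 2·207 + 27; 207 = 7·27 + 18; 27 = 1·18 + 9; 18 = 2·9 + 0. gcd = 9; 477 mod 9 = 0. Yes.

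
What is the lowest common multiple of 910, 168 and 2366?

141960

lcm(910, 168) = 910·168/gcd = 152880/14 = 10920
lcm(10920, 2366) = 10920·2366/gcd = 25836720/182 = 141960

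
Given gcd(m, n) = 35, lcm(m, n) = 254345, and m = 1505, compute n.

m·n = gcd·lcm = 35·254345 = 8902075, so n = 8902075/1505 = 5915.

5915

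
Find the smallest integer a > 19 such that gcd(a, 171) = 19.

171 = 19·9. Any a with gcd(a, 171) = 19 is a multiple of 19, say 19s, with s coprime to 9.
Need s > 19/19, so s ≥ 2. First s ≥ 2 with gcd(s, 9) = 1 is s = 2. Thus a = 19·2 = 38.

38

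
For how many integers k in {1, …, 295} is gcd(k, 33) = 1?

179

33 = 3·11. Inclusion–exclusion on these primes:
295 − ⌊295/3⌋ − ⌊295/11⌋ + ⌊295/33⌋ = 179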